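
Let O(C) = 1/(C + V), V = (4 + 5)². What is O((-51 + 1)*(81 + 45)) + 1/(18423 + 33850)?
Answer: -46054/325085787 ≈ -0.00014167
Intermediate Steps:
V = 81 (V = 9² = 81)
O(C) = 1/(81 + C) (O(C) = 1/(C + 81) = 1/(81 + C))
O((-51 + 1)*(81 + 45)) + 1/(18423 + 33850) = 1/(81 + (-51 + 1)*(81 + 45)) + 1/(18423 + 33850) = 1/(81 - 50*126) + 1/52273 = 1/(81 - 6300) + 1/52273 = 1/(-6219) + 1/52273 = -1/6219 + 1/52273 = -46054/325085787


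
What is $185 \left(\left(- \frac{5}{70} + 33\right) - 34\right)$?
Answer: $- \frac{2775}{14} \approx -198.21$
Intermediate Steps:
$185 \left(\left(- \frac{5}{70} + 33\right) - 34\right) = 185 \left(\left(\left(-5\right) \frac{1}{70} + 33\right) - 34\right) = 185 \left(\left(- \frac{1}{14} + 33\right) - 34\right) = 185 \left(\frac{461}{14} - 34\right) = 185 \left(- \frac{15}{14}\right) = - \frac{2775}{14}$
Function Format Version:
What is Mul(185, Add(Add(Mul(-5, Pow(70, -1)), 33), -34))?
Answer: Rational(-2775, 14) ≈ -198.21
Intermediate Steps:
Mul(185, Add(Add(Mul(-5, Pow(70, -1)), 33), -34)) = Mul(185, Add(Add(Mul(-5, Rational(1, 70)), 33), -34)) = Mul(185, Add(Add(Rational(-1, 14), 33), -34)) = Mul(185, Add(Rational(461, 14), -34)) = Mul(185, Rational(-15, 14)) = Rational(-2775, 14)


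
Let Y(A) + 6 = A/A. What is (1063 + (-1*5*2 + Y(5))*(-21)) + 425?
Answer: 1803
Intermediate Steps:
Y(A) = -5 (Y(A) = -6 + A/A = -6 + 1 = -5)
(1063 + (-1*5*2 + Y(5))*(-21)) + 425 = (1063 + (-1*5*2 - 5)*(-21)) + 425 = (1063 + (-5*2 - 5)*(-21)) + 425 = (1063 + (-10 - 5)*(-21)) + 425 = (1063 - 15*(-21)) + 425 = (1063 + 315) + 425 = 1378 + 425 = 1803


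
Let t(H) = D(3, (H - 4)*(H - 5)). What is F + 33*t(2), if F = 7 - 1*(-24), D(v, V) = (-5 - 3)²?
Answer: 2143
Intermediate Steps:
D(v, V) = 64 (D(v, V) = (-8)² = 64)
t(H) = 64
F = 31 (F = 7 + 24 = 31)
F + 33*t(2) = 31 + 33*64 = 31 + 2112 = 2143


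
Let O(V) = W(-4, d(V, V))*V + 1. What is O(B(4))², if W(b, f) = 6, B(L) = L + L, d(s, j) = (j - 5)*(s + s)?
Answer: 2401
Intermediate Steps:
d(s, j) = 2*s*(-5 + j) (d(s, j) = (-5 + j)*(2*s) = 2*s*(-5 + j))
B(L) = 2*L
O(V) = 1 + 6*V (O(V) = 6*V + 1 = 1 + 6*V)
O(B(4))² = (1 + 6*(2*4))² = (1 + 6*8)² = (1 + 48)² = 49² = 2401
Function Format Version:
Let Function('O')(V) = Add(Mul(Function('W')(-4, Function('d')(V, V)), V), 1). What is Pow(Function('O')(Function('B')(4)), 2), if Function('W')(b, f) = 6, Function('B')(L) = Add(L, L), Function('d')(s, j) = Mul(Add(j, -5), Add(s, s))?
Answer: 2401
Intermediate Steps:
Function('d')(s, j) = Mul(2, s, Add(-5, j)) (Function('d')(s, j) = Mul(Add(-5, j), Mul(2, s)) = Mul(2, s, Add(-5, j)))
Function('B')(L) = Mul(2, L)
Function('O')(V) = Add(1, Mul(6, V)) (Function('O')(V) = Add(Mul(6, V), 1) = Add(1, Mul(6, V)))
Pow(Function('O')(Function('B')(4)), 2) = Pow(Add(1, Mul(6, Mul(2, 4))), 2) = Pow(Add(1, Mul(6, 8)), 2) = Pow(Add(1, 48), 2) = Pow(49, 2) = 2401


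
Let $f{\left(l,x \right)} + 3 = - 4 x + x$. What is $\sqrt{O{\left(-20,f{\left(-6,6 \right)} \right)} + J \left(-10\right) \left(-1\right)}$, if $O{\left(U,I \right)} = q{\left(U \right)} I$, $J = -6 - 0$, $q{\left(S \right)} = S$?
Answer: $6 \sqrt{10} \approx 18.974$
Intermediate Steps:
$f{\left(l,x \right)} = -3 - 3 x$ ($f{\left(l,x \right)} = -3 + \left(- 4 x + x\right) = -3 - 3 x$)
$J = -6$ ($J = -6 + 0 = -6$)
$O{\left(U,I \right)} = I U$ ($O{\left(U,I \right)} = U I = I U$)
$\sqrt{O{\left(-20,f{\left(-6,6 \right)} \right)} + J \left(-10\right) \left(-1\right)} = \sqrt{\left(-3 - 18\right) \left(-20\right) + \left(-6\right) \left(-10\right) \left(-1\right)} = \sqrt{\left(-3 - 18\right) \left(-20\right) + 60 \left(-1\right)} = \sqrt{\left(-21\right) \left(-20\right) - 60} = \sqrt{420 - 60} = \sqrt{360} = 6 \sqrt{10}$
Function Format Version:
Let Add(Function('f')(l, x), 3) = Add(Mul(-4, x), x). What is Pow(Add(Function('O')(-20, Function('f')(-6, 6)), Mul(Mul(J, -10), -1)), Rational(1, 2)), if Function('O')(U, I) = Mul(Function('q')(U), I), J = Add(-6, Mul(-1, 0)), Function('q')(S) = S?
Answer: Mul(6, Pow(10, Rational(1, 2))) ≈ 18.974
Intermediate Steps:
Function('f')(l, x) = Add(-3, Mul(-3, x)) (Function('f')(l, x) = Add(-3, Add(Mul(-4, x), x)) = Add(-3, Mul(-3, x)))
J = -6 (J = Add(-6, 0) = -6)
Function('O')(U, I) = Mul(I, U) (Function('O')(U, I) = Mul(U, I) = Mul(I, U))
Pow(Add(Function('O')(-20, Function('f')(-6, 6)), Mul(Mul(J, -10), -1)), Rational(1, 2)) = Pow(Add(Mul(Add(-3, Mul(-3, 6)), -20), Mul(Mul(-6, -10), -1)), Rational(1, 2)) = Pow(Add(Mul(Add(-3, -18), -20), Mul(60, -1)), Rational(1, 2)) = Pow(Add(Mul(-21, -20), -60), Rational(1, 2)) = Pow(Add(420, -60), Rational(1, 2)) = Pow(360, Rational(1, 2)) = Mul(6, Pow(10, Rational(1, 2)))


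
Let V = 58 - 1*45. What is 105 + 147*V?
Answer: 2016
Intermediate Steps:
V = 13 (V = 58 - 45 = 13)
105 + 147*V = 105 + 147*13 = 105 + 1911 = 2016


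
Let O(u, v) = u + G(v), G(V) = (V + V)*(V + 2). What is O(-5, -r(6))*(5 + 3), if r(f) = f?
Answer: 344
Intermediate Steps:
G(V) = 2*V*(2 + V) (G(V) = (2*V)*(2 + V) = 2*V*(2 + V))
O(u, v) = u + 2*v*(2 + v)
O(-5, -r(6))*(5 + 3) = (-5 + 2*(-1*6)*(2 - 1*6))*(5 + 3) = (-5 + 2*(-6)*(2 - 6))*8 = (-5 + 2*(-6)*(-4))*8 = (-5 + 48)*8 = 43*8 = 344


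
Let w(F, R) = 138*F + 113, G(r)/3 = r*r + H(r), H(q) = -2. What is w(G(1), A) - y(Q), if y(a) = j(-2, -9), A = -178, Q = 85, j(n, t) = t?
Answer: -292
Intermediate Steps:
G(r) = -6 + 3*r**2 (G(r) = 3*(r*r - 2) = 3*(r**2 - 2) = 3*(-2 + r**2) = -6 + 3*r**2)
y(a) = -9
w(F, R) = 113 + 138*F
w(G(1), A) - y(Q) = (113 + 138*(-6 + 3*1**2)) - 1*(-9) = (113 + 138*(-6 + 3*1)) + 9 = (113 + 138*(-6 + 3)) + 9 = (113 + 138*(-3)) + 9 = (113 - 414) + 9 = -301 + 9 = -292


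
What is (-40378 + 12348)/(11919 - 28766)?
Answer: 28030/16847 ≈ 1.6638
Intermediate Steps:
(-40378 + 12348)/(11919 - 28766) = -28030/(-16847) = -28030*(-1/16847) = 28030/16847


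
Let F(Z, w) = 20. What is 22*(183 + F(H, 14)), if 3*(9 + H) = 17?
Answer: 4466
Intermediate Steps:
H = -10/3 (H = -9 + (⅓)*17 = -9 + 17/3 = -10/3 ≈ -3.3333)
22*(183 + F(H, 14)) = 22*(183 + 20) = 22*203 = 4466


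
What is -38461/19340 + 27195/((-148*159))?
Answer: -805752/256255 ≈ -3.1443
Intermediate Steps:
-38461/19340 + 27195/((-148*159)) = -38461*1/19340 + 27195/(-23532) = -38461/19340 + 27195*(-1/23532) = -38461/19340 - 245/212 = -805752/256255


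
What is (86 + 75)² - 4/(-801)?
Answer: 20762725/801 ≈ 25921.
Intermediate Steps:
(86 + 75)² - 4/(-801) = 161² - 1/801*(-4) = 25921 + 4/801 = 20762725/801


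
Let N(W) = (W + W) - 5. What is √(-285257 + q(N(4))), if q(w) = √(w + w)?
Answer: √(-285257 + √6) ≈ 534.09*I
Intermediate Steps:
N(W) = -5 + 2*W (N(W) = 2*W - 5 = -5 + 2*W)
q(w) = √2*√w (q(w) = √(2*w) = √2*√w)
√(-285257 + q(N(4))) = √(-285257 + √2*√(-5 + 2*4)) = √(-285257 + √2*√(-5 + 8)) = √(-285257 + √2*√3) = √(-285257 + √6)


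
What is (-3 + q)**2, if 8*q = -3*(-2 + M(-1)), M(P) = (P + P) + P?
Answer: 81/64 ≈ 1.2656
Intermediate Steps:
M(P) = 3*P (M(P) = 2*P + P = 3*P)
q = 15/8 (q = (-3*(-2 + 3*(-1)))/8 = (-3*(-2 - 3))/8 = (-3*(-5))/8 = (1/8)*15 = 15/8 ≈ 1.8750)
(-3 + q)**2 = (-3 + 15/8)**2 = (-9/8)**2 = 81/64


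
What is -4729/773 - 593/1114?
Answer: -5726495/861122 ≈ -6.6500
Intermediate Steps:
-4729/773 - 593/1114 = -5726495/861122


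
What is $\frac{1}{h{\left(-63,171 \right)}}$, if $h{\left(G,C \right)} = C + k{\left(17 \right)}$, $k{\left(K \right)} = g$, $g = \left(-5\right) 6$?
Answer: $\frac{1}{141} \approx 0.0070922$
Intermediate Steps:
$g = -30$
$k{\left(K \right)} = -30$
$h{\left(G,C \right)} = -30 + C$ ($h{\left(G,C \right)} = C - 30 = -30 + C$)
$\frac{1}{h{\left(-63,171 \right)}} = \frac{1}{-30 + 171} = \frac{1}{141}$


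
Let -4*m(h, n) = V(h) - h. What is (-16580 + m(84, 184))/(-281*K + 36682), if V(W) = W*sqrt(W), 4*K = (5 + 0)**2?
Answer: -66236/139703 - 168*sqrt(21)/139703 ≈ -0.47963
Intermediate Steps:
K = 25/4 (K = (5 + 0)**2/4 = (1/4)*5**2 = (1/4)*25 = 25/4 ≈ 6.2500)
V(W) = W**(3/2)
m(h, n) = -h**(3/2)/4 + h/4 (m(h, n) = -(h**(3/2) - h)/4 = -h**(3/2)/4 + h/4)
(-16580 + m(84, 184))/(-281*K + 36682) = (-16580 + (-42*sqrt(21) + (1/4)*84))/(-281*25/4 + 36682) = (-16580 + (-42*sqrt(21) + 21))/(-7025/4 + 36682) = (-16580 + (-42*sqrt(21) + 21))/(139703/4) = (-16580 + (21 - 42*sqrt(21)))*(4/139703) = (-16559 - 42*sqrt(21))*(4/139703) = -66236/139703 - 168*sqrt(21)/139703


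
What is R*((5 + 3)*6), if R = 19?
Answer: 912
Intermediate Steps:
R*((5 + 3)*6) = 19*((5 + 3)*6) = 19*(8*6) = 19*48 = 912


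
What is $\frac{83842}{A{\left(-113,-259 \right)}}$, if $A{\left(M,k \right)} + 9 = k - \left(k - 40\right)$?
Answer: $\frac{83842}{31} \approx 2704.6$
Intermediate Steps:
$A{\left(M,k \right)} = 31$ ($A{\left(M,k \right)} = -9 + \left(k - \left(k - 40\right)\right) = -9 + \left(k - \left(-40 + k\right)\right) = -9 + 40 = 31$)
$\frac{83842}{A{\left(-113,-259 \right)}} = \frac{83842}{31}$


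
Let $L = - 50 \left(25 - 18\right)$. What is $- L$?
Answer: $350$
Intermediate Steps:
$L = -350$ ($L = \left(-50\right) 7 = -350$)
$- L = \left(-1\right) \left(-350\right) = 350$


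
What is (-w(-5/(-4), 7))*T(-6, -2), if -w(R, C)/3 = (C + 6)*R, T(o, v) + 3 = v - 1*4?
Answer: -1755/4 ≈ -438.75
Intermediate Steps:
T(o, v) = -7 + v (T(o, v) = -3 + (v - 1*4) = -3 + (v - 4) = -3 + (-4 + v) = -7 + v)
w(R, C) = -3*R*(6 + C) (w(R, C) = -3*(C + 6)*R = -3*(6 + C)*R = -3*R*(6 + C))
(-w(-5/(-4), 7))*T(-6, -2) = (-(-3)*(-5/(-4))*(6 + 7))*(-7 - 2) = -(-3)*(-5*(-1/4))*13*(-9) = -(-3)*5*13/4*(-9) = -1*(-195/4)*(-9) = (195/4)*(-9) = -1755/4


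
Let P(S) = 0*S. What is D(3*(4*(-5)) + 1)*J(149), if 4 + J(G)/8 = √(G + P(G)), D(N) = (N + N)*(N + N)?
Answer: -445568 + 111392*√149 ≈ 9.1415e+5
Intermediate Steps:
P(S) = 0
D(N) = 4*N² (D(N) = (2*N)*(2*N) = 4*N²)
J(G) = -32 + 8*√G (J(G) = -32 + 8*√(G + 0) = -32 + 8*√G)
D(3*(4*(-5)) + 1)*J(149) = (4*(3*(4*(-5)) + 1)²)*(-32 + 8*√149) = (4*(3*(-20) + 1)²)*(-32 + 8*√149) = (4*(-60 + 1)²)*(-32 + 8*√149) = (4*(-59)²)*(-32 + 8*√149) = (4*3481)*(-32 + 8*√149) = 13924*(-32 + 8*√149) = -445568 + 111392*√149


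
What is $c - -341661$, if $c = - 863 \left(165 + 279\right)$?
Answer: $-41511$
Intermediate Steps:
$c = -383172$ ($c = \left(-863\right) 444 = -383172$)
$c - -341661 = -383172 - -341661 = -383172 + 341661 = -41511$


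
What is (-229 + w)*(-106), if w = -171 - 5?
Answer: 42930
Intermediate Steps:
w = -176
(-229 + w)*(-106) = (-229 - 176)*(-106) = -405*(-106) = 42930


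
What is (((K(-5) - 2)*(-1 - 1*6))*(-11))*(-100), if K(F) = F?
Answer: 53900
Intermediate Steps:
(((K(-5) - 2)*(-1 - 1*6))*(-11))*(-100) = (((-5 - 2)*(-1 - 1*6))*(-11))*(-100) = (-7*(-1 - 6)*(-11))*(-100) = (-7*(-7)*(-11))*(-100) = (49*(-11))*(-100) = -539*(-100) = 53900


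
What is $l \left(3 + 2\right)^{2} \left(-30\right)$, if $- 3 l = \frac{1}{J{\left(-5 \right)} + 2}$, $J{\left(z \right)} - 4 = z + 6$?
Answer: $\frac{250}{7} \approx 35.714$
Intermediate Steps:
$J{\left(z \right)} = 10 + z$ ($J{\left(z \right)} = 4 + \left(z + 6\right) = 4 + \left(6 + z\right) = 10 + z$)
$l = - \frac{1}{21}$ ($l = - \frac{1}{3 \left(\left(10 - 5\right) + 2\right)} = - \frac{1}{3 \left(5 + 2\right)} = - \frac{1}{3 \cdot 7} = \left(- \frac{1}{3}\right) \frac{1}{7} = - \frac{1}{21} \approx -0.047619$)
$l \left(3 + 2\right)^{2} \left(-30\right) = - \frac{\left(3 + 2\right)^{2}}{21} \left(-30\right) = - \frac{5^{2}}{21} \left(-30\right) = \left(- \frac{1}{21}\right) 25 \left(-30\right) = \left(- \frac{25}{21}\right) \left(-30\right) = \frac{250}{7}$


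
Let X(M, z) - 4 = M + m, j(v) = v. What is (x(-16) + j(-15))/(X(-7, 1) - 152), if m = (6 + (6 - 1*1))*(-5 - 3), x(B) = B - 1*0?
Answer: 31/243 ≈ 0.12757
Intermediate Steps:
x(B) = B (x(B) = B + 0 = B)
m = -88 (m = (6 + (6 - 1))*(-8) = (6 + 5)*(-8) = 11*(-8) = -88)
X(M, z) = -84 + M (X(M, z) = 4 + (M - 88) = 4 + (-88 + M) = -84 + M)
(x(-16) + j(-15))/(X(-7, 1) - 152) = (-16 - 15)/((-84 - 7) - 152) = -31/(-91 - 152) = -31/(-243) = -31*(-1/243) = 31/243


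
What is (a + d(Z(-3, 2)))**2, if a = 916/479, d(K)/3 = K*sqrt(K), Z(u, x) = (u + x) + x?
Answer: 5536609/229441 ≈ 24.131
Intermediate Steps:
Z(u, x) = u + 2*x
d(K) = 3*K**(3/2) (d(K) = 3*(K*sqrt(K)) = 3*K**(3/2))
a = 916/479 (a = 916*(1/479) = 916/479 ≈ 1.9123)
(a + d(Z(-3, 2)))**2 = (916/479 + 3*(-3 + 2*2)**(3/2))**2 = (916/479 + 3*(-3 + 4)**(3/2))**2 = (916/479 + 3*1**(3/2))**2 = (916/479 + 3*1)**2 = (916/479 + 3)**2 = (2353/479)**2 = 5536609/229441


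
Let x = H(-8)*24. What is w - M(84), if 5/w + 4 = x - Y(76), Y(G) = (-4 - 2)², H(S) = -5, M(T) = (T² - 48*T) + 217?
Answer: -103713/32 ≈ -3241.0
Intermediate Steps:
M(T) = 217 + T² - 48*T
x = -120 (x = -5*24 = -120)
Y(G) = 36 (Y(G) = (-6)² = 36)
w = -1/32 (w = 5/(-4 + (-120 - 1*36)) = 5/(-4 + (-120 - 36)) = 5/(-4 - 156) = 5/(-160) = 5*(-1/160) = -1/32 ≈ -0.031250)
w - M(84) = -1/32 - (217 + 84² - 48*84) = -1/32 - (217 + 7056 - 4032) = -1/32 - 1*3241 = -1/32 - 3241 = -103713/32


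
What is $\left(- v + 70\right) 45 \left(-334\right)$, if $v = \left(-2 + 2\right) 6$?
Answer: $-1052100$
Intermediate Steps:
$v = 0$ ($v = 0 \cdot 6 = 0$)
$\left(- v + 70\right) 45 \left(-334\right) = \left(\left(-1\right) 0 + 70\right) 45 \left(-334\right) = \left(0 + 70\right) 45 \left(-334\right) = 70 \cdot 45 \left(-334\right) = 3150 \left(-334\right) = -1052100$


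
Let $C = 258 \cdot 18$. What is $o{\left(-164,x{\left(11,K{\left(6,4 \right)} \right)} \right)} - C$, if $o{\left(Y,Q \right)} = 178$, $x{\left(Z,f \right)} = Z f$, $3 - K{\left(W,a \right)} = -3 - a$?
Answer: $-4466$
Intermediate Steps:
$K{\left(W,a \right)} = 6 + a$ ($K{\left(W,a \right)} = 3 - \left(-3 - a\right) = 3 + \left(3 + a\right) = 6 + a$)
$C = 4644$
$o{\left(-164,x{\left(11,K{\left(6,4 \right)} \right)} \right)} - C = 178 - 4644 = -4466$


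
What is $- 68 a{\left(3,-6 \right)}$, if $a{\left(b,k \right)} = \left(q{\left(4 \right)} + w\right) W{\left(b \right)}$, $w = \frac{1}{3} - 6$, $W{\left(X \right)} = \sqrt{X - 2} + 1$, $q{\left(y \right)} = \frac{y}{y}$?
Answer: $\frac{1904}{3} \approx 634.67$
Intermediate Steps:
$q{\left(y \right)} = 1$
$W{\left(X \right)} = 1 + \sqrt{-2 + X}$ ($W{\left(X \right)} = \sqrt{-2 + X} + 1 = 1 + \sqrt{-2 + X}$)
$w = - \frac{17}{3}$ ($w = \frac{1}{3} - 6 = - \frac{17}{3} \approx -5.6667$)
$a{\left(b,k \right)} = - \frac{14}{3} - \frac{14 \sqrt{-2 + b}}{3}$ ($a{\left(b,k \right)} = \left(1 - \frac{17}{3}\right) \left(1 + \sqrt{-2 + b}\right) = - \frac{14 \left(1 + \sqrt{-2 + b}\right)}{3} = - \frac{14}{3} - \frac{14 \sqrt{-2 + b}}{3}$)
$- 68 a{\left(3,-6 \right)} = - 68 \left(- \frac{14}{3} - \frac{14 \sqrt{-2 + 3}}{3}\right) = - 68 \left(- \frac{14}{3} - \frac{14 \sqrt{1}}{3}\right) = - 68 \left(- \frac{14}{3} - \frac{14}{3}\right) = \left(-68\right) \left(- \frac{28}{3}\right) = \frac{1904}{3}$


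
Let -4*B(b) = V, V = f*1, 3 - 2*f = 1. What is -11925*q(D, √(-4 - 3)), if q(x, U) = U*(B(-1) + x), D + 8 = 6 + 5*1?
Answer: -131175*I*√7/4 ≈ -86764.0*I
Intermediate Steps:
f = 1 (f = 3/2 - ½*1 = 3/2 - ½ = 1)
D = 3 (D = -8 + (6 + 5*1) = -8 + (6 + 5) = -8 + 11 = 3)
V = 1 (V = 1*1 = 1)
B(b) = -¼ (B(b) = -¼*1 = -¼)
q(x, U) = U*(-¼ + x)
-11925*q(D, √(-4 - 3)) = -11925*√(-4 - 3)*(-¼ + 3) = -11925*√(-7)*11/4 = -11925*I*√7*11/4 = -131175*I*√7/4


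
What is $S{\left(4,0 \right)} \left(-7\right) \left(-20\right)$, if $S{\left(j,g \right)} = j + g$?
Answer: $560$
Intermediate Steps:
$S{\left(j,g \right)} = g + j$
$S{\left(4,0 \right)} \left(-7\right) \left(-20\right) = \left(0 + 4\right) \left(-7\right) \left(-20\right) = 4 \left(-7\right) \left(-20\right) = \left(-28\right) \left(-20\right) = 560$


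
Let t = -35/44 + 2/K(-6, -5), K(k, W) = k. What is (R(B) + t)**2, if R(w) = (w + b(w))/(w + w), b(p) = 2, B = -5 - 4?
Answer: 85849/156816 ≈ 0.54745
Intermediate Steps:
B = -9
R(w) = (2 + w)/(2*w) (R(w) = (w + 2)/(w + w) = (2 + w)/((2*w)) = (2 + w)*(1/(2*w)) = (2 + w)/(2*w))
t = -149/132 (t = -35/44 + 2/(-6) = -35*1/44 + 2*(-1/6) = -35/44 - 1/3 = -149/132 ≈ -1.1288)
(R(B) + t)**2 = ((1/2)*(2 - 9)/(-9) - 149/132)**2 = ((1/2)*(-1/9)*(-7) - 149/132)**2 = (7/18 - 149/132)**2 = (-293/396)**2 = 85849/156816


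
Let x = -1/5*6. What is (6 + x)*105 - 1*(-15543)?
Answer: 16047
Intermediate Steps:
x = -6/5 (x = -1*1/5*6 = -1/5*6 = -6/5 ≈ -1.2000)
(6 + x)*105 - 1*(-15543) = (6 - 6/5)*105 - 1*(-15543) = (24/5)*105 + 15543 = 504 + 15543 = 16047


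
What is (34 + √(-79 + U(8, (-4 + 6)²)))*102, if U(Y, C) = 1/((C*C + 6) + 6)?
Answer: 3468 + 51*I*√15477/7 ≈ 3468.0 + 906.39*I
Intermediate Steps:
U(Y, C) = 1/(12 + C²) (U(Y, C) = 1/((C² + 6) + 6) = 1/((6 + C²) + 6) = 1/(12 + C²))
(34 + √(-79 + U(8, (-4 + 6)²)))*102 = (34 + √(-79 + 1/(12 + ((-4 + 6)²)²)))*102 = (34 + √(-79 + 1/(12 + (2²)²)))*102 = (34 + √(-79 + 1/(12 + 4²)))*102 = (34 + √(-79 + 1/(12 + 16)))*102 = (34 + √(-79 + 1/28))*102 = (34 + √(-2211/28))*102 = (34 + I*√15477/14)*102 = 3468 + 51*I*√15477/7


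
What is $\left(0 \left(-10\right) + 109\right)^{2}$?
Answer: $11881$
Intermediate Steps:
$\left(0 \left(-10\right) + 109\right)^{2} = \left(0 + 109\right)^{2} = 109^{2} = 11881$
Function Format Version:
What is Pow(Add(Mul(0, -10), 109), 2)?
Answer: 11881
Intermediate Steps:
Pow(Add(Mul(0, -10), 109), 2) = Pow(Add(0, 109), 2) = Pow(109, 2) = 11881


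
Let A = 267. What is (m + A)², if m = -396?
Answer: 16641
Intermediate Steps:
(m + A)² = (-396 + 267)² = (-129)² = 16641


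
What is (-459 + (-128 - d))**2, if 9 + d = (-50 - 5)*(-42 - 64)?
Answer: 41062464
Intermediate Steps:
d = 5821 (d = -9 + (-50 - 5)*(-42 - 64) = -9 - 55*(-106) = -9 + 5830 = 5821)
(-459 + (-128 - d))**2 = (-459 + (-128 - 1*5821))**2 = (-459 + (-128 - 5821))**2 = (-459 - 5949)**2 = (-6408)**2 = 41062464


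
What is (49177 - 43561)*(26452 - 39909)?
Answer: -75574512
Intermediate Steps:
(49177 - 43561)*(26452 - 39909) = 5616*(-13457) = -75574512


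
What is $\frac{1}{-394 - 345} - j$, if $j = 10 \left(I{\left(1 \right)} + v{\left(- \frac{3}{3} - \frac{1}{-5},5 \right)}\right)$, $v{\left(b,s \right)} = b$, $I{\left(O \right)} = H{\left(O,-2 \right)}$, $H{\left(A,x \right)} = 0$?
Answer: $\frac{5911}{739} \approx 7.9986$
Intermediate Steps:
$I{\left(O \right)} = 0$
$j = -8$ ($j = 10 \left(0 - \left(- \frac{1}{5} + 1\right)\right) = 10 \left(0 - \frac{4}{5}\right) = 10 \left(- \frac{4}{5}\right) = -8$)
$\frac{1}{-394 - 345} - j = \frac{1}{-394 - 345} - -8 = \frac{1}{-739} + 8 = - \frac{1}{739} + 8 = \frac{5911}{739}$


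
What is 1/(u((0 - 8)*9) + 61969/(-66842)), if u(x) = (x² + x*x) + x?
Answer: 66842/688143263 ≈ 9.7134e-5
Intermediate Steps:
u(x) = x + 2*x² (u(x) = (x² + x²) + x = 2*x² + x = x + 2*x²)
1/(u((0 - 8)*9) + 61969/(-66842)) = 1/(((0 - 8)*9)*(1 + 2*((0 - 8)*9)) + 61969/(-66842)) = 1/((-8*9)*(1 + 2*(-8*9)) + 61969*(-1/66842)) = 1/(-72*(1 + 2*(-72)) - 61969/66842) = 1/(-72*(1 - 144) - 61969/66842) = 1/(-72*(-143) - 61969/66842) = 1/(10296 - 61969/66842) = 1/(688143263/66842) = 66842/688143263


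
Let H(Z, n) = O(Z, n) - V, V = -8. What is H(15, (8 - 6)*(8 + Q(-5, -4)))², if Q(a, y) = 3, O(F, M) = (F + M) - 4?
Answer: 1681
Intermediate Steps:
O(F, M) = -4 + F + M
H(Z, n) = 4 + Z + n (H(Z, n) = (-4 + Z + n) - 1*(-8) = (-4 + Z + n) + 8 = 4 + Z + n)
H(15, (8 - 6)*(8 + Q(-5, -4)))² = (4 + 15 + (8 - 6)*(8 + 3))² = (4 + 15 + 2*11)² = (4 + 15 + 22)² = 41² = 1681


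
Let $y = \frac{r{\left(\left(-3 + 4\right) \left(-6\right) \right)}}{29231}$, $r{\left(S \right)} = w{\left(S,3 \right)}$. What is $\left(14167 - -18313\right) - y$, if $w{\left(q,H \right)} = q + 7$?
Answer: $\frac{949422879}{29231} \approx 32480.0$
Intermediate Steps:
$w{\left(q,H \right)} = 7 + q$
$r{\left(S \right)} = 7 + S$
$y = \frac{1}{29231}$ ($y = \frac{7 + \left(-3 + 4\right) \left(-6\right)}{29231} = \left(7 + 1 \left(-6\right)\right) \frac{1}{29231} = \left(7 - 6\right) \frac{1}{29231} = 1 \cdot \frac{1}{29231} = \frac{1}{29231} \approx 3.421 \cdot 10^{-5}$)
$\left(14167 - -18313\right) - y = \left(14167 - -18313\right) - \frac{1}{29231} = \left(14167 + 18313\right) - \frac{1}{29231} = 32480 - \frac{1}{29231} = \frac{949422879}{29231}$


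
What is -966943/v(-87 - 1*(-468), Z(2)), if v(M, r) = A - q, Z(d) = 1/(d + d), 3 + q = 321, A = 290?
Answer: 966943/28 ≈ 34534.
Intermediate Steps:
q = 318 (q = -3 + 321 = 318)
Z(d) = 1/(2*d)
v(M, r) = -28 (v(M, r) = 290 - 1*318 = 290 - 318 = -28)
-966943/v(-87 - 1*(-468), Z(2)) = -966943/(-28) = -966943*(-1/28) = 966943/28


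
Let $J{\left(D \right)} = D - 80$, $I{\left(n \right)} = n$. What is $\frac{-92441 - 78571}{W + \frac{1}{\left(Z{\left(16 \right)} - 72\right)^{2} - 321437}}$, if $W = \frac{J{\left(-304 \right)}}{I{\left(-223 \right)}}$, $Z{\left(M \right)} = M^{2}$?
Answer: $- \frac{10967095839756}{110430881} \approx -99312.0$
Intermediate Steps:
$J{\left(D \right)} = -80 + D$
$W = \frac{384}{223}$ ($W = \frac{-80 - 304}{-223} = \left(-384\right) \left(- \frac{1}{223}\right) = \frac{384}{223} \approx 1.722$)
$\frac{-92441 - 78571}{W + \frac{1}{\left(Z{\left(16 \right)} - 72\right)^{2} - 321437}} = \frac{-92441 - 78571}{\frac{384}{223} + \frac{1}{\left(16^{2} - 72\right)^{2} - 321437}} = - \frac{171012}{\frac{384}{223} + \frac{1}{\left(256 - 72\right)^{2} - 321437}} = - \frac{171012}{\frac{384}{223} + \frac{1}{184^{2} - 321437}} = - \frac{171012}{\frac{384}{223} + \frac{1}{33856 - 321437}} = - \frac{171012}{\frac{384}{223} + \frac{1}{-287581}} = - \frac{171012}{\frac{384}{223} - \frac{1}{287581}} = - \frac{171012}{\frac{110430881}{64130563}} = \left(-171012\right) \frac{64130563}{110430881} = - \frac{10967095839756}{110430881}$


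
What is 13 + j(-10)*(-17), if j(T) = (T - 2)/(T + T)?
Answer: 14/5 ≈ 2.8000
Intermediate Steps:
j(T) = (-2 + T)/(2*T) (j(T) = (-2 + T)/((2*T)) = (-2 + T)*(1/(2*T)) = (-2 + T)/(2*T))
13 + j(-10)*(-17) = 13 + ((½)*(-2 - 10)/(-10))*(-17) = 13 + ((½)*(-⅒)*(-12))*(-17) = 13 + (⅗)*(-17) = 13 - 51/5 = 14/5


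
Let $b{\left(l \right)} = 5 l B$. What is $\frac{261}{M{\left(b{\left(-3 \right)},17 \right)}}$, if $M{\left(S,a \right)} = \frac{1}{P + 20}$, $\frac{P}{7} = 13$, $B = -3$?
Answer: $28971$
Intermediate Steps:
$P = 91$ ($P = 7 \cdot 13 = 91$)
$b{\left(l \right)} = - 15 l$ ($b{\left(l \right)} = 5 l \left(-3\right) = - 15 l$)
$M{\left(S,a \right)} = \frac{1}{111}$ ($M{\left(S,a \right)} = \frac{1}{91 + 20} = \frac{1}{111}$)
$\frac{261}{M{\left(b{\left(-3 \right)},17 \right)}} = 261 \frac{1}{\frac{1}{111}} = 261 \cdot 111 = 28971$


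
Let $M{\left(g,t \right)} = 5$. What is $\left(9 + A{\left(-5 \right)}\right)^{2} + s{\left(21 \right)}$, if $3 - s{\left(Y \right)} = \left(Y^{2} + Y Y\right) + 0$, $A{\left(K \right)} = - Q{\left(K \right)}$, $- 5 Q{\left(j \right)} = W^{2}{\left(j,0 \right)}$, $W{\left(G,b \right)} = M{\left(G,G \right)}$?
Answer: $-683$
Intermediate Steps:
$W{\left(G,b \right)} = 5$
$Q{\left(j \right)} = -5$ ($Q{\left(j \right)} = - \frac{5^{2}}{5} = \left(- \frac{1}{5}\right) 25 = -5$)
$A{\left(K \right)} = 5$ ($A{\left(K \right)} = \left(-1\right) \left(-5\right) = 5$)
$s{\left(Y \right)} = 3 - 2 Y^{2}$ ($s{\left(Y \right)} = 3 - \left(\left(Y^{2} + Y Y\right) + 0\right) = 3 - \left(\left(Y^{2} + Y^{2}\right) + 0\right) = 3 - \left(2 Y^{2} + 0\right) = 3 - 2 Y^{2}$)
$\left(9 + A{\left(-5 \right)}\right)^{2} + s{\left(21 \right)} = \left(9 + 5\right)^{2} + \left(3 - 2 \cdot 21^{2}\right) = 14^{2} + \left(3 - 882\right) = 196 + \left(3 - 882\right) = 196 - 879 = -683$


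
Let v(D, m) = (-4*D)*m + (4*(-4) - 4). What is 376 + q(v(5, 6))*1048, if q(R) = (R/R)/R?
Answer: 12898/35 ≈ 368.51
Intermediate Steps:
v(D, m) = -20 - 4*D*m (v(D, m) = -4*D*m + (-16 - 4) = -4*D*m - 20 = -20 - 4*D*m)
q(R) = 1/R
376 + q(v(5, 6))*1048 = 376 + 1048/(-20 - 4*5*6) = 376 + 1048/(-20 - 120) = 376 + 1048/(-140) = 376 - 1/140*1048 = 376 - 262/35 = 12898/35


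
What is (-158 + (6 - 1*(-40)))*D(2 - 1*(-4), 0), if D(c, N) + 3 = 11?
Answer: -896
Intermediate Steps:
D(c, N) = 8 (D(c, N) = -3 + 11 = 8)
(-158 + (6 - 1*(-40)))*D(2 - 1*(-4), 0) = (-158 + (6 - 1*(-40)))*8 = (-158 + (6 + 40))*8 = (-158 + 46)*8 = -112*8 = -896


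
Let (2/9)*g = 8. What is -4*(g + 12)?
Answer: -192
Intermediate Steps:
g = 36 (g = (9/2)*8 = 36)
-4*(g + 12) = -4*(36 + 12) = -4*48 = -192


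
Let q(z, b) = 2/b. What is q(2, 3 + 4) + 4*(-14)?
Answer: -390/7 ≈ -55.714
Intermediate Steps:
q(2, 3 + 4) + 4*(-14) = 2/(3 + 4) + 4*(-14) = 2/7 - 56 = -390/7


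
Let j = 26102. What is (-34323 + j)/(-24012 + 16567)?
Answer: 8221/7445 ≈ 1.1042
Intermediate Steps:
(-34323 + j)/(-24012 + 16567) = (-34323 + 26102)/(-24012 + 16567) = -8221/(-7445) = -8221*(-1/7445) = 8221/7445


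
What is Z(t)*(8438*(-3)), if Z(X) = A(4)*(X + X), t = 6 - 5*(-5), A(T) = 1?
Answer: -1569468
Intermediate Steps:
t = 31 (t = 6 + 25 = 31)
Z(X) = 2*X (Z(X) = 1*(X + X) = 1*(2*X) = 2*X)
Z(t)*(8438*(-3)) = (2*31)*(8438*(-3)) = 62*(-25314) = -1569468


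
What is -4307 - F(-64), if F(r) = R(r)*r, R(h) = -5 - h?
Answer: -531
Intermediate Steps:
F(r) = r*(-5 - r) (F(r) = (-5 - r)*r = r*(-5 - r))
-4307 - F(-64) = -4307 - (-1)*(-64)*(5 - 64) = -4307 - (-1)*(-64)*(-59) = -4307 - 1*(-3776) = -4307 + 3776 = -531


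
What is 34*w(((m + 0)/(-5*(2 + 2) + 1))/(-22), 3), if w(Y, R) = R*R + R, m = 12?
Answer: 408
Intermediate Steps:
w(Y, R) = R + R² (w(Y, R) = R² + R = R + R²)
34*w(((m + 0)/(-5*(2 + 2) + 1))/(-22), 3) = 34*(3*(1 + 3)) = 34*(3*4) = 34*12 = 408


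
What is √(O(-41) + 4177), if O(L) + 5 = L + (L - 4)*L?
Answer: 6*√166 ≈ 77.305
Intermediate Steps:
O(L) = -5 + L + L*(-4 + L) (O(L) = -5 + (L + (L - 4)*L) = -5 + (L + (-4 + L)*L) = -5 + (L + L*(-4 + L)) = -5 + L + L*(-4 + L))
√(O(-41) + 4177) = √((-5 + (-41)² - 3*(-41)) + 4177) = √((-5 + 1681 + 123) + 4177) = √(1799 + 4177) = √5976 = 6*√166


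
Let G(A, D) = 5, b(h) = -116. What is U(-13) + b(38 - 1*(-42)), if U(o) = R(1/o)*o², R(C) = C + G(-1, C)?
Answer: 716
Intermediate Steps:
R(C) = 5 + C (R(C) = C + 5 = 5 + C)
U(o) = o²*(5 + 1/o) (U(o) = (5 + 1/o)*o² = o²*(5 + 1/o))
U(-13) + b(38 - 1*(-42)) = -13*(1 + 5*(-13)) - 116 = -13*(1 - 65) - 116 = -13*(-64) - 116 = 832 - 116 = 716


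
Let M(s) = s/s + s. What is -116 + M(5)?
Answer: -110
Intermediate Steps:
M(s) = 1 + s
-116 + M(5) = -116 + (1 + 5) = -116 + 6 = -110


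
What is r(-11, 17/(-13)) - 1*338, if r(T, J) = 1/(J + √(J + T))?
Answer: -800943/2369 - 52*I*√130/2369 ≈ -338.09 - 0.25027*I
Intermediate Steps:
r(-11, 17/(-13)) - 1*338 = 1/(17/(-13) + √(17/(-13) - 11)) - 1*338 = 1/(17*(-1/13) + √(17*(-1/13) - 11)) - 338 = 1/(-17/13 + √(-17/13 - 11)) - 338 = 1/(-17/13 + √(-160/13)) - 338 = 1/(-17/13 + 4*I*√130/13) - 338 = -338 + 1/(-17/13 + 4*I*√130/13)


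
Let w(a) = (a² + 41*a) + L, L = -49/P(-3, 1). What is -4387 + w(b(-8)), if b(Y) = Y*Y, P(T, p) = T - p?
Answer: 9381/4 ≈ 2345.3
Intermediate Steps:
L = 49/4 (L = -49/(-3 - 1*1) = -49/(-3 - 1) = -49/(-4) = -49*(-¼) = 49/4 ≈ 12.250)
b(Y) = Y²
w(a) = 49/4 + a² + 41*a (w(a) = (a² + 41*a) + 49/4 = 49/4 + a² + 41*a)
-4387 + w(b(-8)) = -4387 + (49/4 + ((-8)²)² + 41*(-8)²) = -4387 + (49/4 + 64² + 41*64) = -4387 + (49/4 + 4096 + 2624) = -4387 + 26929/4 = 9381/4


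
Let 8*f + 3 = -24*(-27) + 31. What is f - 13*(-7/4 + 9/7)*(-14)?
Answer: 0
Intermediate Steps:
f = 169/2 (f = -3/8 + (-24*(-27) + 31)/8 = -3/8 + (648 + 31)/8 = -3/8 + (⅛)*679 = -3/8 + 679/8 = 169/2 ≈ 84.500)
f - 13*(-7/4 + 9/7)*(-14) = 169/2 - 13*(-7/4 + 9/7)*(-14) = 169/2 - 13*(-13/28)*(-14) = 169/2 - (-169)*(-14)/28 = 169/2 - 1*169/2 = 169/2 - 169/2 = 0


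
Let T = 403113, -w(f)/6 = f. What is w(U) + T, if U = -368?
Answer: 405321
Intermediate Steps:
w(f) = -6*f
w(U) + T = -6*(-368) + 403113 = 2208 + 403113 = 405321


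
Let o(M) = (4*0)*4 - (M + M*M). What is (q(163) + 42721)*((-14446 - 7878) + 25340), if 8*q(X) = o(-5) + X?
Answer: 128900447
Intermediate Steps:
o(M) = -M - M² (o(M) = 0*4 - (M + M²) = 0 + (-M - M²) = -M - M²)
q(X) = -5/2 + X/8 (q(X) = (-1*(-5)*(1 - 5) + X)/8 = (-1*(-5)*(-4) + X)/8 = (-20 + X)/8 = -5/2 + X/8)
(q(163) + 42721)*((-14446 - 7878) + 25340) = ((-5/2 + (⅛)*163) + 42721)*((-14446 - 7878) + 25340) = ((-5/2 + 163/8) + 42721)*(-22324 + 25340) = (143/8 + 42721)*3016 = (341911/8)*3016 = 128900447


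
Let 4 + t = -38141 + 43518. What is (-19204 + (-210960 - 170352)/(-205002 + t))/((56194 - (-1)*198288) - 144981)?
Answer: -425921556/2428841681 ≈ -0.17536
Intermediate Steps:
t = 5373 (t = -4 + (-38141 + 43518) = -4 + 5377 = 5373)
(-19204 + (-210960 - 170352)/(-205002 + t))/((56194 - (-1)*198288) - 144981) = (-19204 + (-210960 - 170352)/(-205002 + 5373))/((56194 - (-1)*198288) - 144981) = (-19204 - 381312/(-199629))/((56194 - 1*(-198288)) - 144981) = (-19204 - 381312*(-1/199629))/((56194 + 198288) - 144981) = (-19204 + 42368/22181)/(254482 - 144981) = -425921556/22181/109501 = -425921556/22181*1/109501 = -425921556/2428841681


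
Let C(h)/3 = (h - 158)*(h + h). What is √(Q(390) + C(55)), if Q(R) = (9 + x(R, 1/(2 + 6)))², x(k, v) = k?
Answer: √125211 ≈ 353.85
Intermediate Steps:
C(h) = 6*h*(-158 + h) (C(h) = 3*((h - 158)*(h + h)) = 3*((-158 + h)*(2*h)) = 3*(2*h*(-158 + h)) = 6*h*(-158 + h))
Q(R) = (9 + R)²
√(Q(390) + C(55)) = √((9 + 390)² + 6*55*(-158 + 55)) = √(399² + 6*55*(-103)) = √(159201 - 33990) = √125211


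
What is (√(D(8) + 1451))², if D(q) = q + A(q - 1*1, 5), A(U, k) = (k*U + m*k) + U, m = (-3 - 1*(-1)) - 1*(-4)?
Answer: 1511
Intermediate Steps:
m = 2 (m = (-3 + 1) + 4 = -2 + 4 = 2)
A(U, k) = U + 2*k + U*k (A(U, k) = (k*U + 2*k) + U = (U*k + 2*k) + U = (2*k + U*k) + U = U + 2*k + U*k)
D(q) = 4 + 7*q (D(q) = q + ((q - 1*1) + 2*5 + (q - 1*1)*5) = q + ((q - 1) + 10 + (q - 1)*5) = q + ((-1 + q) + 10 + (-1 + q)*5) = q + ((-1 + q) + 10 + (-5 + 5*q)) = q + (4 + 6*q) = 4 + 7*q)
(√(D(8) + 1451))² = (√((4 + 7*8) + 1451))² = (√((4 + 56) + 1451))² = (√(60 + 1451))² = (√1511)² = 1511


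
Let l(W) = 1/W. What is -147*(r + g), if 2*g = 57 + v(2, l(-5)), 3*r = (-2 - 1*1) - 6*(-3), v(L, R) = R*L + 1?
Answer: -24843/5 ≈ -4968.6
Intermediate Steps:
l(W) = 1/W
v(L, R) = 1 + L*R (v(L, R) = L*R + 1 = 1 + L*R)
r = 5 (r = ((-2 - 1*1) - 6*(-3))/3 = ((-2 - 1) + 18)/3 = (-3 + 18)/3 = (⅓)*15 = 5)
g = 144/5 (g = (57 + (1 + 2/(-5)))/2 = (57 + (1 + 2*(-⅕)))/2 = (57 + (1 - ⅖))/2 = (57 + ⅗)/2 = (½)*(288/5) = 144/5 ≈ 28.800)
-147*(r + g) = -147*(5 + 144/5) = -147*169/5 = -24843/5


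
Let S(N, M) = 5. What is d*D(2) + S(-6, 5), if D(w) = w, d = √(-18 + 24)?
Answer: 5 + 2*√6 ≈ 9.8990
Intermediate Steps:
d = √6 ≈ 2.4495
d*D(2) + S(-6, 5) = √6*2 + 5 = 2*√6 + 5 = 5 + 2*√6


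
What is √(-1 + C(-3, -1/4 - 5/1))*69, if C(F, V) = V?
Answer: 345*I/2 ≈ 172.5*I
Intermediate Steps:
√(-1 + C(-3, -1/4 - 5/1))*69 = √(-1 + (-1/4 - 5/1))*69 = √(-1 + (-1*¼ - 5*1))*69 = √(-1 + (-¼ - 5))*69 = √(-1 - 21/4)*69 = √(-25/4)*69 = (5*I/2)*69 = 345*I/2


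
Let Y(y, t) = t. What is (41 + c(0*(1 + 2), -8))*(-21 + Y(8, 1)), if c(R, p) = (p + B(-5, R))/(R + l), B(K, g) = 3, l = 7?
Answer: -5640/7 ≈ -805.71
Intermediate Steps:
c(R, p) = (3 + p)/(7 + R) (c(R, p) = (p + 3)/(R + 7) = (3 + p)/(7 + R))
(41 + c(0*(1 + 2), -8))*(-21 + Y(8, 1)) = (41 + (3 - 8)/(7 + 0*(1 + 2)))*(-21 + 1) = (41 - 5/(7 + 0*3))*(-20) = (41 - 5/(7 + 0))*(-20) = (41 - 5/7)*(-20) = (282/7)*(-20) = -5640/7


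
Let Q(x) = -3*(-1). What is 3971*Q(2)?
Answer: 11913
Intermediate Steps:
Q(x) = 3
3971*Q(2) = 3971*3 = 11913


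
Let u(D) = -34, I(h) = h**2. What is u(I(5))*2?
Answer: -68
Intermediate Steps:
u(I(5))*2 = -34*2 = -68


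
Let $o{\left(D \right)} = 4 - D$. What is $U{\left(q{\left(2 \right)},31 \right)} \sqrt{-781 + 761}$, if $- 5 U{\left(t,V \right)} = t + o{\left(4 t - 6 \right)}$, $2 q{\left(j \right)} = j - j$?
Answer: $- 4 i \sqrt{5} \approx - 8.9443 i$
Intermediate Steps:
$q{\left(j \right)} = 0$ ($q{\left(j \right)} = \frac{j - j}{2} = \frac{1}{2} \cdot 0 = 0$)
$U{\left(t,V \right)} = -2 + \frac{3 t}{5}$ ($U{\left(t,V \right)} = - \frac{t - \left(-10 + 4 t\right)}{5} = - \frac{10 - 3 t}{5} = -2 + \frac{3 t}{5}$)
$U{\left(q{\left(2 \right)},31 \right)} \sqrt{-781 + 761} = \left(-2 + \frac{3}{5} \cdot 0\right) \sqrt{-781 + 761} = \left(-2 + 0\right) \sqrt{-20} = - 2 \cdot 2 i \sqrt{5} = - 4 i \sqrt{5}$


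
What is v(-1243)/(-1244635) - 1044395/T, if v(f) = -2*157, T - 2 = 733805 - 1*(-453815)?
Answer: -1299517657517/1478155907970 ≈ -0.87915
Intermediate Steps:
T = 1187622 (T = 2 + (733805 - 1*(-453815)) = 2 + (733805 + 453815) = 2 + 1187620 = 1187622)
v(f) = -314
v(-1243)/(-1244635) - 1044395/T = -314/(-1244635) - 1044395/1187622 = -314*(-1/1244635) - 1044395*1/1187622 = 314/1244635 - 1044395/1187622 = -1299517657517/1478155907970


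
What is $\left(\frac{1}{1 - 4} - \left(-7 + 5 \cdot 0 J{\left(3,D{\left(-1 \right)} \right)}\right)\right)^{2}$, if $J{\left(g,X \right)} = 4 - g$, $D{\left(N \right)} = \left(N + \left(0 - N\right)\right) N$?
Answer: $\frac{400}{9} \approx 44.444$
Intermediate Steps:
$D{\left(N \right)} = 0$ ($D{\left(N \right)} = \left(N - N\right) N = 0 N = 0$)
$\left(\frac{1}{1 - 4} - \left(-7 + 5 \cdot 0 J{\left(3,D{\left(-1 \right)} \right)}\right)\right)^{2} = \left(\frac{1}{1 - 4} + \left(7 - 5 \cdot 0 \left(4 - 3\right)\right)\right)^{2} = \left(\frac{1}{-3} + \left(7 - 0 \left(4 - 3\right)\right)\right)^{2} = \left(- \frac{1}{3} + \left(7 - 0 \cdot 1\right)\right)^{2} = \left(- \frac{1}{3} + \left(7 - 0\right)\right)^{2} = \left(- \frac{1}{3} + \left(7 + 0\right)\right)^{2} = \left(- \frac{1}{3} + 7\right)^{2} = \left(\frac{20}{3}\right)^{2} = \frac{400}{9}$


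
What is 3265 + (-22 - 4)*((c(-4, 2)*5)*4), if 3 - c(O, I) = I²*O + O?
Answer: -8695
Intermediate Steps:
c(O, I) = 3 - O - O*I² (c(O, I) = 3 - (I²*O + O) = 3 - (O*I² + O) = 3 - (O + O*I²) = 3 + (-O - O*I²) = 3 - O - O*I²)
3265 + (-22 - 4)*((c(-4, 2)*5)*4) = 3265 + (-22 - 4)*(((3 - 1*(-4) - 1*(-4)*2²)*5)*4) = 3265 - 26*(3 + 4 - 1*(-4)*4)*5*4 = 3265 - 26*(3 + 4 + 16)*5*4 = 3265 - 26*23*5*4 = 3265 - 2990*4 = 3265 - 26*460 = 3265 - 11960 = -8695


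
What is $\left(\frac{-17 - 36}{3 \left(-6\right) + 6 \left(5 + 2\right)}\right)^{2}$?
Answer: $\frac{2809}{576} \approx 4.8767$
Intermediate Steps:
$\left(\frac{-17 - 36}{3 \left(-6\right) + 6 \left(5 + 2\right)}\right)^{2} = \left(- \frac{53}{-18 + 6 \cdot 7}\right)^{2} = \left(- \frac{53}{-18 + 42}\right)^{2} = \left(- \frac{53}{24}\right)^{2} = \frac{2809}{576}$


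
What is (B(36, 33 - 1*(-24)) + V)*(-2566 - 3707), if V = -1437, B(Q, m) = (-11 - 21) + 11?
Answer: 9146034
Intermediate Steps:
B(Q, m) = -21 (B(Q, m) = -32 + 11 = -21)
(B(36, 33 - 1*(-24)) + V)*(-2566 - 3707) = (-21 - 1437)*(-2566 - 3707) = -1458*(-6273) = 9146034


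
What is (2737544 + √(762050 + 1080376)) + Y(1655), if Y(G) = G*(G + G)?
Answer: 8215594 + 9*√22746 ≈ 8.2170e+6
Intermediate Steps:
Y(G) = 2*G² (Y(G) = G*(2*G) = 2*G²)
(2737544 + √(762050 + 1080376)) + Y(1655) = (2737544 + √(762050 + 1080376)) + 2*1655² = (2737544 + √1842426) + 2*2739025 = (2737544 + 9*√22746) + 5478050 = 8215594 + 9*√22746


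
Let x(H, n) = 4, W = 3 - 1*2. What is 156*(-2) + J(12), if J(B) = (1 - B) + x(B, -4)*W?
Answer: -319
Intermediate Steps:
W = 1 (W = 3 - 2 = 1)
J(B) = 5 - B (J(B) = (1 - B) + 4*1 = (1 - B) + 4 = 5 - B)
156*(-2) + J(12) = 156*(-2) + (5 - 1*12) = -312 + (5 - 12) = -312 - 7 = -319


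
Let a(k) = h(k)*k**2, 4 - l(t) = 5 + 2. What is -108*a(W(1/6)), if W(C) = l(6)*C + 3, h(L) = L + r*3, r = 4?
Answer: -19575/2 ≈ -9787.5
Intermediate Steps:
h(L) = 12 + L (h(L) = L + 4*3 = L + 12 = 12 + L)
l(t) = -3 (l(t) = 4 - (5 + 2) = 4 - 1*7 = 4 - 7 = -3)
W(C) = 3 - 3*C (W(C) = -3*C + 3 = 3 - 3*C)
a(k) = k**2*(12 + k) (a(k) = (12 + k)*k**2 = k**2*(12 + k))
-108*a(W(1/6)) = -108*(3 - 3/6)**2*(12 + (3 - 3/6)) = -108*(3 - 3*1/6)**2*(12 + (3 - 3*1/6)) = -108*(3 - 1/2)**2*(12 + (3 - 1/2)) = -108*(5/2)**2*(12 + 5/2) = -675*29/2 = -108*725/8 = -19575/2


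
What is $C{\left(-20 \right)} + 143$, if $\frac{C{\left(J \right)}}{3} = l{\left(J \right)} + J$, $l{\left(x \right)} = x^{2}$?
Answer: $1283$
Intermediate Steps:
$C{\left(J \right)} = 3 J + 3 J^{2}$ ($C{\left(J \right)} = 3 \left(J^{2} + J\right) = 3 \left(J + J^{2}\right) = 3 J + 3 J^{2}$)
$C{\left(-20 \right)} + 143 = 3 \left(-20\right) \left(1 - 20\right) + 143 = 3 \left(-20\right) \left(-19\right) + 143 = 1140 + 143 = 1283$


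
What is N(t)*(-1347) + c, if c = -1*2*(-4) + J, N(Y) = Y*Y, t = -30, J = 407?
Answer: -1211885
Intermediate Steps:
N(Y) = Y²
c = 415 (c = -1*2*(-4) + 407 = -2*(-4) + 407 = 8 + 407 = 415)
N(t)*(-1347) + c = (-30)²*(-1347) + 415 = 900*(-1347) + 415 = -1212300 + 415 = -1211885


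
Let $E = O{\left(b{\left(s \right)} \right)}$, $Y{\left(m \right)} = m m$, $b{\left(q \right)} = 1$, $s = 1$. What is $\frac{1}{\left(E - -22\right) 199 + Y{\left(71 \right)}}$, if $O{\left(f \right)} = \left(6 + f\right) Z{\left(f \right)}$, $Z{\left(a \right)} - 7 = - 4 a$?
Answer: $\frac{1}{13598} \approx 7.354 \cdot 10^{-5}$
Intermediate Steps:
$Y{\left(m \right)} = m^{2}$
$Z{\left(a \right)} = 7 - 4 a$
$O{\left(f \right)} = \left(6 + f\right) \left(7 - 4 f\right)$
$E = 21$ ($E = - \left(-7 + 4 \cdot 1\right) \left(6 + 1\right) = \left(-1\right) \left(-7 + 4\right) 7 = \left(-1\right) \left(-3\right) 7 = 21$)
$\frac{1}{\left(E - -22\right) 199 + Y{\left(71 \right)}} = \frac{1}{\left(21 - -22\right) 199 + 71^{2}} = \frac{1}{\left(21 + 22\right) 199 + 5041} = \frac{1}{43 \cdot 199 + 5041} = \frac{1}{8557 + 5041} = \frac{1}{13598}$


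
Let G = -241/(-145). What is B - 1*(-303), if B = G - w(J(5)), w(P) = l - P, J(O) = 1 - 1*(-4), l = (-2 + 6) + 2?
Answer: 44031/145 ≈ 303.66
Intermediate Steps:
l = 6 (l = 4 + 2 = 6)
J(O) = 5 (J(O) = 1 + 4 = 5)
w(P) = 6 - P
G = 241/145 (G = -241*(-1/145) = 241/145 ≈ 1.6621)
B = 96/145 (B = 241/145 - (6 - 1*5) = 241/145 - (6 - 5) = 241/145 - 1*1 = 241/145 - 1 = 96/145 ≈ 0.66207)
B - 1*(-303) = 96/145 - 1*(-303) = 96/145 + 303 = 44031/145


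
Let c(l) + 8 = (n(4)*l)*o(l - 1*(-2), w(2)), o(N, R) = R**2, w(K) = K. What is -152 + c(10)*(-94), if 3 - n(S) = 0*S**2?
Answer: -10680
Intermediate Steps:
n(S) = 3 (n(S) = 3 - 0*S**2 = 3 - 1*0 = 3 + 0 = 3)
c(l) = -8 + 12*l (c(l) = -8 + (3*l)*2**2 = -8 + (3*l)*4 = -8 + 12*l)
-152 + c(10)*(-94) = -152 + (-8 + 12*10)*(-94) = -152 + (-8 + 120)*(-94) = -152 + 112*(-94) = -152 - 10528 = -10680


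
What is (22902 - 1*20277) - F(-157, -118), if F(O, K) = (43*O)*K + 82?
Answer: -794075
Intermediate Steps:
F(O, K) = 82 + 43*K*O (F(O, K) = 43*K*O + 82 = 82 + 43*K*O)
(22902 - 1*20277) - F(-157, -118) = (22902 - 1*20277) - (82 + 43*(-118)*(-157)) = (22902 - 20277) - (82 + 796618) = 2625 - 1*796700 = 2625 - 796700 = -794075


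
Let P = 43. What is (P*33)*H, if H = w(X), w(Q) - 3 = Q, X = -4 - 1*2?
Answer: -4257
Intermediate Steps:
X = -6 (X = -4 - 2 = -6)
w(Q) = 3 + Q
H = -3 (H = 3 - 6 = -3)
(P*33)*H = (43*33)*(-3) = 1419*(-3) = -4257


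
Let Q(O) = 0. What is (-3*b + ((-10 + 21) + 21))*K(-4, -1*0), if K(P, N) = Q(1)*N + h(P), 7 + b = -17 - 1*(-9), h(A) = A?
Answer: -308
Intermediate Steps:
b = -15 (b = -7 + (-17 - 1*(-9)) = -7 + (-17 + 9) = -7 - 8 = -15)
K(P, N) = P (K(P, N) = 0*N + P = 0 + P = P)
(-3*b + ((-10 + 21) + 21))*K(-4, -1*0) = (-3*(-15) + ((-10 + 21) + 21))*(-4) = (45 + (11 + 21))*(-4) = (45 + 32)*(-4) = 77*(-4) = -308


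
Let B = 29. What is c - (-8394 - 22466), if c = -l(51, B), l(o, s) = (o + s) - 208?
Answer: 30988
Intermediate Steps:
l(o, s) = -208 + o + s
c = 128 (c = -(-208 + 51 + 29) = -1*(-128) = 128)
c - (-8394 - 22466) = 128 - (-8394 - 22466) = 128 - 1*(-30860) = 128 + 30860 = 30988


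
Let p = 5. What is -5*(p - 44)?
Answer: 195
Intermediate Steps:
-5*(p - 44) = -5*(5 - 44) = -5*(-39) = 195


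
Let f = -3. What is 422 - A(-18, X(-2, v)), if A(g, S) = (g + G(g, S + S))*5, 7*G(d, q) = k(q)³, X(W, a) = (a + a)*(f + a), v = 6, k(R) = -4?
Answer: 3904/7 ≈ 557.71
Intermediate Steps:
X(W, a) = 2*a*(-3 + a) (X(W, a) = (a + a)*(-3 + a) = (2*a)*(-3 + a) = 2*a*(-3 + a))
G(d, q) = -64/7 (G(d, q) = (⅐)*(-4)³ = (⅐)*(-64) = -64/7)
A(g, S) = -320/7 + 5*g (A(g, S) = (g - 64/7)*5 = (-64/7 + g)*5 = -320/7 + 5*g)
422 - A(-18, X(-2, v)) = 422 - (-320/7 + 5*(-18)) = 422 - (-320/7 - 90) = 422 - 1*(-950/7) = 422 + 950/7 = 3904/7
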